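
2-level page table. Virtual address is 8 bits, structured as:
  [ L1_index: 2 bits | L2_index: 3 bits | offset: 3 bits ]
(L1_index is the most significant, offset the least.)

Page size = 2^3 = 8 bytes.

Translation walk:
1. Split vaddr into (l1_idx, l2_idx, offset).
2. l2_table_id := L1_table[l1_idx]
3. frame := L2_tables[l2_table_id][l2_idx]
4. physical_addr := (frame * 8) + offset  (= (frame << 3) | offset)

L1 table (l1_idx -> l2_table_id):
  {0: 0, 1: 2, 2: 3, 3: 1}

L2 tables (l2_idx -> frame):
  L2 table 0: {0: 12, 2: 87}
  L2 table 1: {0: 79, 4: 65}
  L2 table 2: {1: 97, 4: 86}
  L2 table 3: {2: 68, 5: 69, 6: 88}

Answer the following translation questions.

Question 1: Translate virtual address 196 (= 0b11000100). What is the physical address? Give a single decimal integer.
Answer: 636

Derivation:
vaddr = 196 = 0b11000100
Split: l1_idx=3, l2_idx=0, offset=4
L1[3] = 1
L2[1][0] = 79
paddr = 79 * 8 + 4 = 636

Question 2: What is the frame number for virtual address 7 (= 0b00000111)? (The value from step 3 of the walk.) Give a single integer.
Answer: 12

Derivation:
vaddr = 7: l1_idx=0, l2_idx=0
L1[0] = 0; L2[0][0] = 12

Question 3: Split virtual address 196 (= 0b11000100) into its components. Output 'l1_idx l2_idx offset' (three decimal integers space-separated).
Answer: 3 0 4

Derivation:
vaddr = 196 = 0b11000100
  top 2 bits -> l1_idx = 3
  next 3 bits -> l2_idx = 0
  bottom 3 bits -> offset = 4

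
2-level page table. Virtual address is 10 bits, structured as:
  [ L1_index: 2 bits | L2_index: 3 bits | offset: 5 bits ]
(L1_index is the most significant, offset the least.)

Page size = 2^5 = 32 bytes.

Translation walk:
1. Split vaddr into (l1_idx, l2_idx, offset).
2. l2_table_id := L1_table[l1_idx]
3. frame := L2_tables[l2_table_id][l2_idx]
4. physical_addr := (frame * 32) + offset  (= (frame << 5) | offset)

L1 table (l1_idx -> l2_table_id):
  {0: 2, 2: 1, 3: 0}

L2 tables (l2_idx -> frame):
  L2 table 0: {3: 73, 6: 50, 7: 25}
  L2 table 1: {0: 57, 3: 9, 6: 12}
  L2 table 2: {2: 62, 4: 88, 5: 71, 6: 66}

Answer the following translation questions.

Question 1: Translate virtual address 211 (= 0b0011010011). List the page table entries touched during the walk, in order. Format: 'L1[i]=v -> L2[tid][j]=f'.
vaddr = 211 = 0b0011010011
Split: l1_idx=0, l2_idx=6, offset=19

Answer: L1[0]=2 -> L2[2][6]=66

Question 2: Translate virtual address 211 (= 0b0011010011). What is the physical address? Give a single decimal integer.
vaddr = 211 = 0b0011010011
Split: l1_idx=0, l2_idx=6, offset=19
L1[0] = 2
L2[2][6] = 66
paddr = 66 * 32 + 19 = 2131

Answer: 2131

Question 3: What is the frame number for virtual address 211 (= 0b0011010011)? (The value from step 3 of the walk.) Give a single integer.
vaddr = 211: l1_idx=0, l2_idx=6
L1[0] = 2; L2[2][6] = 66

Answer: 66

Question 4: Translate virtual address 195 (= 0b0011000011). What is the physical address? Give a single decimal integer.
Answer: 2115

Derivation:
vaddr = 195 = 0b0011000011
Split: l1_idx=0, l2_idx=6, offset=3
L1[0] = 2
L2[2][6] = 66
paddr = 66 * 32 + 3 = 2115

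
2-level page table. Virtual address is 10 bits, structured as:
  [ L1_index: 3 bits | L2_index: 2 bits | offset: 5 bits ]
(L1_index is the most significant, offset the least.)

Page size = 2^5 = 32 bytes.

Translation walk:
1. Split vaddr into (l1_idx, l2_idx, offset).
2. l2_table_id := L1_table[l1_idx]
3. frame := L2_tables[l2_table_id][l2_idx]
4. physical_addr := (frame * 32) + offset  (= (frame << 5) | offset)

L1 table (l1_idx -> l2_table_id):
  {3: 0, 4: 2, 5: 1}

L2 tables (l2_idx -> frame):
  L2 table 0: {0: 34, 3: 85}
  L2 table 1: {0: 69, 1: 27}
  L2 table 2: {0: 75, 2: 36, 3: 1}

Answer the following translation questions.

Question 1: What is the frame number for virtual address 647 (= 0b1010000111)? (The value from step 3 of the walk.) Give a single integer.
vaddr = 647: l1_idx=5, l2_idx=0
L1[5] = 1; L2[1][0] = 69

Answer: 69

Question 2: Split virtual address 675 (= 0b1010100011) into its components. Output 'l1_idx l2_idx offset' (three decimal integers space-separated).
Answer: 5 1 3

Derivation:
vaddr = 675 = 0b1010100011
  top 3 bits -> l1_idx = 5
  next 2 bits -> l2_idx = 1
  bottom 5 bits -> offset = 3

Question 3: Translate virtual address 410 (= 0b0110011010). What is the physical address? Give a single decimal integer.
Answer: 1114

Derivation:
vaddr = 410 = 0b0110011010
Split: l1_idx=3, l2_idx=0, offset=26
L1[3] = 0
L2[0][0] = 34
paddr = 34 * 32 + 26 = 1114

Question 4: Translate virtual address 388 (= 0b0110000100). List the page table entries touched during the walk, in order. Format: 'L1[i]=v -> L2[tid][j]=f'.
vaddr = 388 = 0b0110000100
Split: l1_idx=3, l2_idx=0, offset=4

Answer: L1[3]=0 -> L2[0][0]=34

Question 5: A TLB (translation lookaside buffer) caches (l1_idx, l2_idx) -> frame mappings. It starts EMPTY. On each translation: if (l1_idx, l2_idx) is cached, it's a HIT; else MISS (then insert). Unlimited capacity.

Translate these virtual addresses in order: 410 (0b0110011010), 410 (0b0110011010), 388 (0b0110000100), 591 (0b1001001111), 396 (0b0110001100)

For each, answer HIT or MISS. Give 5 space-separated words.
Answer: MISS HIT HIT MISS HIT

Derivation:
vaddr=410: (3,0) not in TLB -> MISS, insert
vaddr=410: (3,0) in TLB -> HIT
vaddr=388: (3,0) in TLB -> HIT
vaddr=591: (4,2) not in TLB -> MISS, insert
vaddr=396: (3,0) in TLB -> HIT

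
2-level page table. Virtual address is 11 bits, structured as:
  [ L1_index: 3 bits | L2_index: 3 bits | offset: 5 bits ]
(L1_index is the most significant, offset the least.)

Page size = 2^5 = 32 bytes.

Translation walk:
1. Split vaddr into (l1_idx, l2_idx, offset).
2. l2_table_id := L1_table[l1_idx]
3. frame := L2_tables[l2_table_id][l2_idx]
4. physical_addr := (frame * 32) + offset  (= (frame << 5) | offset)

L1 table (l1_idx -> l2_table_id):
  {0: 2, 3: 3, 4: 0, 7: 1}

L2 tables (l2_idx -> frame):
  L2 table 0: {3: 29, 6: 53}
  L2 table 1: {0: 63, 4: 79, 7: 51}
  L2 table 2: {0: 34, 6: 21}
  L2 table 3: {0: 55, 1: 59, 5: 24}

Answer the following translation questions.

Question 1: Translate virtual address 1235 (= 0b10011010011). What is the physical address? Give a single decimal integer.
Answer: 1715

Derivation:
vaddr = 1235 = 0b10011010011
Split: l1_idx=4, l2_idx=6, offset=19
L1[4] = 0
L2[0][6] = 53
paddr = 53 * 32 + 19 = 1715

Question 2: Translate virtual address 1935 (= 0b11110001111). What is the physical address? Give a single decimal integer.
vaddr = 1935 = 0b11110001111
Split: l1_idx=7, l2_idx=4, offset=15
L1[7] = 1
L2[1][4] = 79
paddr = 79 * 32 + 15 = 2543

Answer: 2543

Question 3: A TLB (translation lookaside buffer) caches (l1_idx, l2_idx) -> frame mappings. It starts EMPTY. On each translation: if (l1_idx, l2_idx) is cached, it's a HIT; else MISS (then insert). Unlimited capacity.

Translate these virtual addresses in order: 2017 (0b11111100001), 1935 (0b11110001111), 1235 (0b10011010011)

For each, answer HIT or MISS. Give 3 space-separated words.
vaddr=2017: (7,7) not in TLB -> MISS, insert
vaddr=1935: (7,4) not in TLB -> MISS, insert
vaddr=1235: (4,6) not in TLB -> MISS, insert

Answer: MISS MISS MISS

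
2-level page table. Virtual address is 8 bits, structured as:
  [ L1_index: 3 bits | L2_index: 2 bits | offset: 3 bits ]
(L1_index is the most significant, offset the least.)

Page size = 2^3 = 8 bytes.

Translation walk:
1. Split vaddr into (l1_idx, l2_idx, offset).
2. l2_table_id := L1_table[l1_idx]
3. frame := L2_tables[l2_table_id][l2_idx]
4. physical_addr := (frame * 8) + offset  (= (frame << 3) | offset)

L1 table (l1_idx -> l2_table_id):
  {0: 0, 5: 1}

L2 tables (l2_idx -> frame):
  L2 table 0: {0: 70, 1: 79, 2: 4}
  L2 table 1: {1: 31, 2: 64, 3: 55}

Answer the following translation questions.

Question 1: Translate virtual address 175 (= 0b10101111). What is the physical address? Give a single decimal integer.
Answer: 255

Derivation:
vaddr = 175 = 0b10101111
Split: l1_idx=5, l2_idx=1, offset=7
L1[5] = 1
L2[1][1] = 31
paddr = 31 * 8 + 7 = 255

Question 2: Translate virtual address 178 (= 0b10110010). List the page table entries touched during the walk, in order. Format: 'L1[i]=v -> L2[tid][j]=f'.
Answer: L1[5]=1 -> L2[1][2]=64

Derivation:
vaddr = 178 = 0b10110010
Split: l1_idx=5, l2_idx=2, offset=2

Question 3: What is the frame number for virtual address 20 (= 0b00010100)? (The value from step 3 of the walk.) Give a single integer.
vaddr = 20: l1_idx=0, l2_idx=2
L1[0] = 0; L2[0][2] = 4

Answer: 4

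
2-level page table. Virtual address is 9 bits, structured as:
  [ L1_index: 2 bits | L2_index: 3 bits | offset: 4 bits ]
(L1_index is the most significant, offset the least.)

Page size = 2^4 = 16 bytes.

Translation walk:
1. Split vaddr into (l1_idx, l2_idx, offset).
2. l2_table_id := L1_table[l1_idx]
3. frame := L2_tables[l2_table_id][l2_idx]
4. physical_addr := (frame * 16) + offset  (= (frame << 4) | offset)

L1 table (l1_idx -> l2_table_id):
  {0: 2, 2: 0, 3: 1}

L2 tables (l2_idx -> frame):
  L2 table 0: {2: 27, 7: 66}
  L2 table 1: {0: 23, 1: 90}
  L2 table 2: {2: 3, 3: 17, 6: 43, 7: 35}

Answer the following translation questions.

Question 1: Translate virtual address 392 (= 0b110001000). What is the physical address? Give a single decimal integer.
Answer: 376

Derivation:
vaddr = 392 = 0b110001000
Split: l1_idx=3, l2_idx=0, offset=8
L1[3] = 1
L2[1][0] = 23
paddr = 23 * 16 + 8 = 376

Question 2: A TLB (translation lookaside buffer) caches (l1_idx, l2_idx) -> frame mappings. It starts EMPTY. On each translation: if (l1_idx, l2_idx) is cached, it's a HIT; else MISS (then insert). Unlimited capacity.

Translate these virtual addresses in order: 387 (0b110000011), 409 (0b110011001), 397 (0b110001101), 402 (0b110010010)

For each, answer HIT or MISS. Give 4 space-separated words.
Answer: MISS MISS HIT HIT

Derivation:
vaddr=387: (3,0) not in TLB -> MISS, insert
vaddr=409: (3,1) not in TLB -> MISS, insert
vaddr=397: (3,0) in TLB -> HIT
vaddr=402: (3,1) in TLB -> HIT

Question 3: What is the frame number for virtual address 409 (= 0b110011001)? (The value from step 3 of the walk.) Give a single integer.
vaddr = 409: l1_idx=3, l2_idx=1
L1[3] = 1; L2[1][1] = 90

Answer: 90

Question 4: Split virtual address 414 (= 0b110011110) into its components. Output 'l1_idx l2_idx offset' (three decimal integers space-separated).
Answer: 3 1 14

Derivation:
vaddr = 414 = 0b110011110
  top 2 bits -> l1_idx = 3
  next 3 bits -> l2_idx = 1
  bottom 4 bits -> offset = 14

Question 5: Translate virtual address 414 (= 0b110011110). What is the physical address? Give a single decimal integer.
vaddr = 414 = 0b110011110
Split: l1_idx=3, l2_idx=1, offset=14
L1[3] = 1
L2[1][1] = 90
paddr = 90 * 16 + 14 = 1454

Answer: 1454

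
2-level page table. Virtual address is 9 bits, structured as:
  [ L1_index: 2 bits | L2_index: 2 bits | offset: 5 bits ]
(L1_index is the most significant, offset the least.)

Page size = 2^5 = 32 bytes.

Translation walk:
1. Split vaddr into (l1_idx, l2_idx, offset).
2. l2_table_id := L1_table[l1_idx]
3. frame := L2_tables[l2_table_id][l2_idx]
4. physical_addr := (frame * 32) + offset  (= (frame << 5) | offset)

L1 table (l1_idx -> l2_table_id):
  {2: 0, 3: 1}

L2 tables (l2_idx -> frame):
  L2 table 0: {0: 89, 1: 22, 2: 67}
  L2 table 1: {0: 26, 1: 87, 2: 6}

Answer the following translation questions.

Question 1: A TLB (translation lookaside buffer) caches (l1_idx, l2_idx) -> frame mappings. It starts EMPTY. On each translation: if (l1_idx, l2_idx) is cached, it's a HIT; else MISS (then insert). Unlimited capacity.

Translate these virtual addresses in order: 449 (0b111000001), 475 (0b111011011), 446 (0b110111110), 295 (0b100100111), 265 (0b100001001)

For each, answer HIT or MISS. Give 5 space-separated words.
vaddr=449: (3,2) not in TLB -> MISS, insert
vaddr=475: (3,2) in TLB -> HIT
vaddr=446: (3,1) not in TLB -> MISS, insert
vaddr=295: (2,1) not in TLB -> MISS, insert
vaddr=265: (2,0) not in TLB -> MISS, insert

Answer: MISS HIT MISS MISS MISS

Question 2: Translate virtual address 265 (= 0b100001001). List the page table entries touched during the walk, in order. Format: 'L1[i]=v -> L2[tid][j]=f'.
vaddr = 265 = 0b100001001
Split: l1_idx=2, l2_idx=0, offset=9

Answer: L1[2]=0 -> L2[0][0]=89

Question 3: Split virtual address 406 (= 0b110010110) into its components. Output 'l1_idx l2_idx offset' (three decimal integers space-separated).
Answer: 3 0 22

Derivation:
vaddr = 406 = 0b110010110
  top 2 bits -> l1_idx = 3
  next 2 bits -> l2_idx = 0
  bottom 5 bits -> offset = 22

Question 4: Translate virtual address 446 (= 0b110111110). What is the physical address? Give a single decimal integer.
Answer: 2814

Derivation:
vaddr = 446 = 0b110111110
Split: l1_idx=3, l2_idx=1, offset=30
L1[3] = 1
L2[1][1] = 87
paddr = 87 * 32 + 30 = 2814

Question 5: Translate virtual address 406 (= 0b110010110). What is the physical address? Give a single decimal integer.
Answer: 854

Derivation:
vaddr = 406 = 0b110010110
Split: l1_idx=3, l2_idx=0, offset=22
L1[3] = 1
L2[1][0] = 26
paddr = 26 * 32 + 22 = 854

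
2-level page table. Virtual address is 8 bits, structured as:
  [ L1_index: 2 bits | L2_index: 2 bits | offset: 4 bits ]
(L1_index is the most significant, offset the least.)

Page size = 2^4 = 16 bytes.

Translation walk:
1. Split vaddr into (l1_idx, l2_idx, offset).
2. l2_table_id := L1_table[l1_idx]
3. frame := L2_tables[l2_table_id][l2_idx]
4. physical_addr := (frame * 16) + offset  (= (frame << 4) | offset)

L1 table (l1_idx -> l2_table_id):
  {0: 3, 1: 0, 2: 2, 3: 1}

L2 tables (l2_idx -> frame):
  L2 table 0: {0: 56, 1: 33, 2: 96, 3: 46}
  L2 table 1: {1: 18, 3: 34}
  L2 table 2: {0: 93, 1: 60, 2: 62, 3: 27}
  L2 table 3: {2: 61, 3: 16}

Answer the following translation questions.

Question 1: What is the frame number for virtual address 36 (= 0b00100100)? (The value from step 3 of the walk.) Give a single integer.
vaddr = 36: l1_idx=0, l2_idx=2
L1[0] = 3; L2[3][2] = 61

Answer: 61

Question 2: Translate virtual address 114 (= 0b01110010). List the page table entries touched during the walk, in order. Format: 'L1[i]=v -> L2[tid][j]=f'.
Answer: L1[1]=0 -> L2[0][3]=46

Derivation:
vaddr = 114 = 0b01110010
Split: l1_idx=1, l2_idx=3, offset=2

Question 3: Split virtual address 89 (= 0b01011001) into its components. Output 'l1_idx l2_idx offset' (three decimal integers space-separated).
vaddr = 89 = 0b01011001
  top 2 bits -> l1_idx = 1
  next 2 bits -> l2_idx = 1
  bottom 4 bits -> offset = 9

Answer: 1 1 9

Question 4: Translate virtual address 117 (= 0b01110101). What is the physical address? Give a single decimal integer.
vaddr = 117 = 0b01110101
Split: l1_idx=1, l2_idx=3, offset=5
L1[1] = 0
L2[0][3] = 46
paddr = 46 * 16 + 5 = 741

Answer: 741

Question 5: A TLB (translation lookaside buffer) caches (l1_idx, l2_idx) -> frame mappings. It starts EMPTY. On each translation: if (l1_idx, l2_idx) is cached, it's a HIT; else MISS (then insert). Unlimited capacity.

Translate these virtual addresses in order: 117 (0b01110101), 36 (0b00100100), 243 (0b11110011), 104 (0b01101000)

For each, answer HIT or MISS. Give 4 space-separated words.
Answer: MISS MISS MISS MISS

Derivation:
vaddr=117: (1,3) not in TLB -> MISS, insert
vaddr=36: (0,2) not in TLB -> MISS, insert
vaddr=243: (3,3) not in TLB -> MISS, insert
vaddr=104: (1,2) not in TLB -> MISS, insert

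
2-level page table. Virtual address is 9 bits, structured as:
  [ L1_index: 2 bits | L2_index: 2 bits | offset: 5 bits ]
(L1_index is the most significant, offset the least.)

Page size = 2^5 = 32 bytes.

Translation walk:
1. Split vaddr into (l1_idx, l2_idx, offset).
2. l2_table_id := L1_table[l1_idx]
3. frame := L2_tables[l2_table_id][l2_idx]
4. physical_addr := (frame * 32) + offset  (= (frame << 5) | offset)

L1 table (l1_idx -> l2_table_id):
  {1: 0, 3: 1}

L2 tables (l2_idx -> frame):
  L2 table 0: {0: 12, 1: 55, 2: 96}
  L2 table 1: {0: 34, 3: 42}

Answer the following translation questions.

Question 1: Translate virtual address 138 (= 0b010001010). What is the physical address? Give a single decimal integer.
Answer: 394

Derivation:
vaddr = 138 = 0b010001010
Split: l1_idx=1, l2_idx=0, offset=10
L1[1] = 0
L2[0][0] = 12
paddr = 12 * 32 + 10 = 394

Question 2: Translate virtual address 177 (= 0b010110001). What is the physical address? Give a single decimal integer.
Answer: 1777

Derivation:
vaddr = 177 = 0b010110001
Split: l1_idx=1, l2_idx=1, offset=17
L1[1] = 0
L2[0][1] = 55
paddr = 55 * 32 + 17 = 1777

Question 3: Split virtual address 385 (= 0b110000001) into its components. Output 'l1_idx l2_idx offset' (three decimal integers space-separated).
Answer: 3 0 1

Derivation:
vaddr = 385 = 0b110000001
  top 2 bits -> l1_idx = 3
  next 2 bits -> l2_idx = 0
  bottom 5 bits -> offset = 1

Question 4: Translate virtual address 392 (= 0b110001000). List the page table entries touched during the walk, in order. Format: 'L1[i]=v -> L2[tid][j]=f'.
vaddr = 392 = 0b110001000
Split: l1_idx=3, l2_idx=0, offset=8

Answer: L1[3]=1 -> L2[1][0]=34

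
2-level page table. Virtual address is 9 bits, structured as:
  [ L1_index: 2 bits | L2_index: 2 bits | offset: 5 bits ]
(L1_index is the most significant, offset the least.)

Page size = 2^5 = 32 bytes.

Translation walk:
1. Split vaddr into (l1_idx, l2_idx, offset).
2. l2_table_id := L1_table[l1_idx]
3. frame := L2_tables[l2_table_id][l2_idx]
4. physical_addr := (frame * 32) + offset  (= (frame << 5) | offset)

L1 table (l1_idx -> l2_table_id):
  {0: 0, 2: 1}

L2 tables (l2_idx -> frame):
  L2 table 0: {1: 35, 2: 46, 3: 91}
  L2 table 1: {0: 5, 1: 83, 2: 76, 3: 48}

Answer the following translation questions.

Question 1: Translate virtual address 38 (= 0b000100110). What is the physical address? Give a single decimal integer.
vaddr = 38 = 0b000100110
Split: l1_idx=0, l2_idx=1, offset=6
L1[0] = 0
L2[0][1] = 35
paddr = 35 * 32 + 6 = 1126

Answer: 1126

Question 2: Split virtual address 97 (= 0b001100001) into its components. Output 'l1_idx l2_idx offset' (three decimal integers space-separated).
vaddr = 97 = 0b001100001
  top 2 bits -> l1_idx = 0
  next 2 bits -> l2_idx = 3
  bottom 5 bits -> offset = 1

Answer: 0 3 1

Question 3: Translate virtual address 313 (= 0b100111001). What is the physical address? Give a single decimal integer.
Answer: 2681

Derivation:
vaddr = 313 = 0b100111001
Split: l1_idx=2, l2_idx=1, offset=25
L1[2] = 1
L2[1][1] = 83
paddr = 83 * 32 + 25 = 2681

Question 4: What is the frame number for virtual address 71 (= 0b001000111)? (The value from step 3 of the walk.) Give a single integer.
Answer: 46

Derivation:
vaddr = 71: l1_idx=0, l2_idx=2
L1[0] = 0; L2[0][2] = 46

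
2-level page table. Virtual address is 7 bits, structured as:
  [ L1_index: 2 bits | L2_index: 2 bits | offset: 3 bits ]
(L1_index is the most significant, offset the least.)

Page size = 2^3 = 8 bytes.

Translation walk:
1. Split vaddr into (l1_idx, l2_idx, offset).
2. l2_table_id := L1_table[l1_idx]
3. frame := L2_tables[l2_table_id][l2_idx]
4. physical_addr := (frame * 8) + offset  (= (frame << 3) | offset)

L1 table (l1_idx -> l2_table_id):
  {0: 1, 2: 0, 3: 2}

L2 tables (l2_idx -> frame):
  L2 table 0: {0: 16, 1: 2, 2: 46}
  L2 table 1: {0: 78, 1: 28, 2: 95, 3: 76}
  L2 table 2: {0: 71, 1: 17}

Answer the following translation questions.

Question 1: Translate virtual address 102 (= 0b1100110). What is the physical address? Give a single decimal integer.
Answer: 574

Derivation:
vaddr = 102 = 0b1100110
Split: l1_idx=3, l2_idx=0, offset=6
L1[3] = 2
L2[2][0] = 71
paddr = 71 * 8 + 6 = 574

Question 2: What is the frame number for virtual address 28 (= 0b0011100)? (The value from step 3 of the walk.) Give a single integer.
vaddr = 28: l1_idx=0, l2_idx=3
L1[0] = 1; L2[1][3] = 76

Answer: 76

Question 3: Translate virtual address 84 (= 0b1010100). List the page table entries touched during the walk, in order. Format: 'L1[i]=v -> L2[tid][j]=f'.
vaddr = 84 = 0b1010100
Split: l1_idx=2, l2_idx=2, offset=4

Answer: L1[2]=0 -> L2[0][2]=46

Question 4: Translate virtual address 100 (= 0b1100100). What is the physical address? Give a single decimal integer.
Answer: 572

Derivation:
vaddr = 100 = 0b1100100
Split: l1_idx=3, l2_idx=0, offset=4
L1[3] = 2
L2[2][0] = 71
paddr = 71 * 8 + 4 = 572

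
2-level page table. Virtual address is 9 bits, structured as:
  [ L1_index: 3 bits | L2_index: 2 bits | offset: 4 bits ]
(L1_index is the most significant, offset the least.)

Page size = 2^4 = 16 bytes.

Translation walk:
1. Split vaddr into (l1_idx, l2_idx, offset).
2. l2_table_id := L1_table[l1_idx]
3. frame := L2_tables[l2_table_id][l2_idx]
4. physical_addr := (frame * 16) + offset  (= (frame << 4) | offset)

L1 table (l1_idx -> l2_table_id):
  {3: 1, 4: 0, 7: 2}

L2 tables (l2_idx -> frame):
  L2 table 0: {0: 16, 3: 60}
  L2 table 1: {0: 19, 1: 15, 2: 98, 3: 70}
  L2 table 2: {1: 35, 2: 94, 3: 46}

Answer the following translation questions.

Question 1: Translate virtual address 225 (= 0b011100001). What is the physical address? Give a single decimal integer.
Answer: 1569

Derivation:
vaddr = 225 = 0b011100001
Split: l1_idx=3, l2_idx=2, offset=1
L1[3] = 1
L2[1][2] = 98
paddr = 98 * 16 + 1 = 1569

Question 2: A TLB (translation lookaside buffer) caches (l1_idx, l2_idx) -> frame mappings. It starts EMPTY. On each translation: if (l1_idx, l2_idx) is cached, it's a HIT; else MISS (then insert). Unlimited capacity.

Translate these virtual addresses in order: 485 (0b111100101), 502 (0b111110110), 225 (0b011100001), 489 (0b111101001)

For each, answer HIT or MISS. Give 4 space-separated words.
vaddr=485: (7,2) not in TLB -> MISS, insert
vaddr=502: (7,3) not in TLB -> MISS, insert
vaddr=225: (3,2) not in TLB -> MISS, insert
vaddr=489: (7,2) in TLB -> HIT

Answer: MISS MISS MISS HIT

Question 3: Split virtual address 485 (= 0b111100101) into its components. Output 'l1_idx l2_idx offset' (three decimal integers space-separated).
Answer: 7 2 5

Derivation:
vaddr = 485 = 0b111100101
  top 3 bits -> l1_idx = 7
  next 2 bits -> l2_idx = 2
  bottom 4 bits -> offset = 5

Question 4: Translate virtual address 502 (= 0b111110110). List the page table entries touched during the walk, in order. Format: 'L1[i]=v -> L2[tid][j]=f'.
Answer: L1[7]=2 -> L2[2][3]=46

Derivation:
vaddr = 502 = 0b111110110
Split: l1_idx=7, l2_idx=3, offset=6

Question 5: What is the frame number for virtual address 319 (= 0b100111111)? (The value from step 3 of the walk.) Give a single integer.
vaddr = 319: l1_idx=4, l2_idx=3
L1[4] = 0; L2[0][3] = 60

Answer: 60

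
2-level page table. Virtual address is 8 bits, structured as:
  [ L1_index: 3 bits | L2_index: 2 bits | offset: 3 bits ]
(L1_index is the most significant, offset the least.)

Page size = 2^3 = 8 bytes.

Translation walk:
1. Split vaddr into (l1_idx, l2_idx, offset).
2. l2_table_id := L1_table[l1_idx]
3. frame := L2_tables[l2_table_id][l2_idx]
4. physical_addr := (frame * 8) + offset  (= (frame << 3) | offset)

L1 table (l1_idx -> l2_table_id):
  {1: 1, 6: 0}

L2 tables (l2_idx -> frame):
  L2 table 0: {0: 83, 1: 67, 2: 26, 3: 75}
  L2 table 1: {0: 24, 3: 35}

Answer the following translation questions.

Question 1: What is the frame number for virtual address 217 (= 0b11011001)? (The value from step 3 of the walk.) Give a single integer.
vaddr = 217: l1_idx=6, l2_idx=3
L1[6] = 0; L2[0][3] = 75

Answer: 75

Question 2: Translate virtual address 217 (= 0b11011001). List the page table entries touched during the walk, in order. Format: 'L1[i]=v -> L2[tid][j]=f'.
vaddr = 217 = 0b11011001
Split: l1_idx=6, l2_idx=3, offset=1

Answer: L1[6]=0 -> L2[0][3]=75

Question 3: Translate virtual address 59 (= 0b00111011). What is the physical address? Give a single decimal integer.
Answer: 283

Derivation:
vaddr = 59 = 0b00111011
Split: l1_idx=1, l2_idx=3, offset=3
L1[1] = 1
L2[1][3] = 35
paddr = 35 * 8 + 3 = 283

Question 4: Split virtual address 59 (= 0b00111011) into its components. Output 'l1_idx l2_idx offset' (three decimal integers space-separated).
vaddr = 59 = 0b00111011
  top 3 bits -> l1_idx = 1
  next 2 bits -> l2_idx = 3
  bottom 3 bits -> offset = 3

Answer: 1 3 3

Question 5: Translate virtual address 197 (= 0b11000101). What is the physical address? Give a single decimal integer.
vaddr = 197 = 0b11000101
Split: l1_idx=6, l2_idx=0, offset=5
L1[6] = 0
L2[0][0] = 83
paddr = 83 * 8 + 5 = 669

Answer: 669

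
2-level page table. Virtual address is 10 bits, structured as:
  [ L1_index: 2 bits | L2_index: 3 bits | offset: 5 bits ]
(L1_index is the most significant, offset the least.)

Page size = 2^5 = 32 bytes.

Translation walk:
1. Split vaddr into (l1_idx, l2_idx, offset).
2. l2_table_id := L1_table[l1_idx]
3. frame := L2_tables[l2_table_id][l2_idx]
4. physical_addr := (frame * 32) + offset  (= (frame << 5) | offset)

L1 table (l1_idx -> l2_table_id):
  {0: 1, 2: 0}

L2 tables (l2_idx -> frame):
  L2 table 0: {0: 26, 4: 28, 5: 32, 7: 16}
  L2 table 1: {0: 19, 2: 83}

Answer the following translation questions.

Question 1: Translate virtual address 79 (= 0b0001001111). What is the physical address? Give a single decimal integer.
Answer: 2671

Derivation:
vaddr = 79 = 0b0001001111
Split: l1_idx=0, l2_idx=2, offset=15
L1[0] = 1
L2[1][2] = 83
paddr = 83 * 32 + 15 = 2671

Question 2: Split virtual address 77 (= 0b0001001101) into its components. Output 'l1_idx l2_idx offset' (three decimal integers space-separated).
vaddr = 77 = 0b0001001101
  top 2 bits -> l1_idx = 0
  next 3 bits -> l2_idx = 2
  bottom 5 bits -> offset = 13

Answer: 0 2 13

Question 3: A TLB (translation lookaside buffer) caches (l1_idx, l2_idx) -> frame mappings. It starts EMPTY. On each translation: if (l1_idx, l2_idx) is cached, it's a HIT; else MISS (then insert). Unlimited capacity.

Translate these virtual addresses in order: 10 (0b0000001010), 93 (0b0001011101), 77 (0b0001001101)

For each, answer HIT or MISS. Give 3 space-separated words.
Answer: MISS MISS HIT

Derivation:
vaddr=10: (0,0) not in TLB -> MISS, insert
vaddr=93: (0,2) not in TLB -> MISS, insert
vaddr=77: (0,2) in TLB -> HIT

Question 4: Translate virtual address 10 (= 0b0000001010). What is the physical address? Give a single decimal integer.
vaddr = 10 = 0b0000001010
Split: l1_idx=0, l2_idx=0, offset=10
L1[0] = 1
L2[1][0] = 19
paddr = 19 * 32 + 10 = 618

Answer: 618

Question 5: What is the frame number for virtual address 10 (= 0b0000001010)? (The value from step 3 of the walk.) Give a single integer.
Answer: 19

Derivation:
vaddr = 10: l1_idx=0, l2_idx=0
L1[0] = 1; L2[1][0] = 19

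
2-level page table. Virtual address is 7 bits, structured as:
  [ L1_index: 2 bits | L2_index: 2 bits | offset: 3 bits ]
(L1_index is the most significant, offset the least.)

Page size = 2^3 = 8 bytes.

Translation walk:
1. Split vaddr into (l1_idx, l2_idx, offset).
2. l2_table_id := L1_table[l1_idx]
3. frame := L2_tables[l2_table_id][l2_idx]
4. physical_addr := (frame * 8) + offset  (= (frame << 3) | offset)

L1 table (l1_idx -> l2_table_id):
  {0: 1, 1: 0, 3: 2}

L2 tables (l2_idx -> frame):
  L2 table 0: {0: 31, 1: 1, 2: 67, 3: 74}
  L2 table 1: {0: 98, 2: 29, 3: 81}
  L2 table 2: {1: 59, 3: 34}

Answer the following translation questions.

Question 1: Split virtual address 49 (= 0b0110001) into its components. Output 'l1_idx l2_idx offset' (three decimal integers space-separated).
Answer: 1 2 1

Derivation:
vaddr = 49 = 0b0110001
  top 2 bits -> l1_idx = 1
  next 2 bits -> l2_idx = 2
  bottom 3 bits -> offset = 1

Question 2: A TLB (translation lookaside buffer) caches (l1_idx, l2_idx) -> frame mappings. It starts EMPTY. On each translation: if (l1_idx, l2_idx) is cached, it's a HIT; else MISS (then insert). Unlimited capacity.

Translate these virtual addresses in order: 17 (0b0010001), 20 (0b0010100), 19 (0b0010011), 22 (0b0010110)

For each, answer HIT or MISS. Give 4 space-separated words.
Answer: MISS HIT HIT HIT

Derivation:
vaddr=17: (0,2) not in TLB -> MISS, insert
vaddr=20: (0,2) in TLB -> HIT
vaddr=19: (0,2) in TLB -> HIT
vaddr=22: (0,2) in TLB -> HIT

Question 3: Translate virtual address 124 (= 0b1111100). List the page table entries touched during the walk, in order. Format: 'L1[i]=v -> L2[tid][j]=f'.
vaddr = 124 = 0b1111100
Split: l1_idx=3, l2_idx=3, offset=4

Answer: L1[3]=2 -> L2[2][3]=34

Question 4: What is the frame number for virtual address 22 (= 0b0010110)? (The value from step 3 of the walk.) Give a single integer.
Answer: 29

Derivation:
vaddr = 22: l1_idx=0, l2_idx=2
L1[0] = 1; L2[1][2] = 29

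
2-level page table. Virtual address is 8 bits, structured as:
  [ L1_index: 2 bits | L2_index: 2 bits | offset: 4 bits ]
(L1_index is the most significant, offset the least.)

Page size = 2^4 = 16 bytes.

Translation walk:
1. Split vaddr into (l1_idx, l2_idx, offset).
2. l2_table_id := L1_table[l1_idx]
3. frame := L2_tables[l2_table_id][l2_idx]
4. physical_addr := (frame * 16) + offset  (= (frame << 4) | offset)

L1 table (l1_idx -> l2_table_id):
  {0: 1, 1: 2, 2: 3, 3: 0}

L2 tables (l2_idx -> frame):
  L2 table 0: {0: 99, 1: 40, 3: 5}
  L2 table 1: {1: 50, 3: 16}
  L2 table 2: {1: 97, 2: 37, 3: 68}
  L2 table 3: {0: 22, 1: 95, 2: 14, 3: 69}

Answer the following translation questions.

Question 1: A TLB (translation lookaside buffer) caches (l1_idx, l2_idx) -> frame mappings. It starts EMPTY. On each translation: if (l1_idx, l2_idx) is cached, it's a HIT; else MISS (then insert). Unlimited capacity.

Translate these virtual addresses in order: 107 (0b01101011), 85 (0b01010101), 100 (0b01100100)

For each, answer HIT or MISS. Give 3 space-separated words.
Answer: MISS MISS HIT

Derivation:
vaddr=107: (1,2) not in TLB -> MISS, insert
vaddr=85: (1,1) not in TLB -> MISS, insert
vaddr=100: (1,2) in TLB -> HIT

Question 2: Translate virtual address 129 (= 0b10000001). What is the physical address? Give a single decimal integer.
Answer: 353

Derivation:
vaddr = 129 = 0b10000001
Split: l1_idx=2, l2_idx=0, offset=1
L1[2] = 3
L2[3][0] = 22
paddr = 22 * 16 + 1 = 353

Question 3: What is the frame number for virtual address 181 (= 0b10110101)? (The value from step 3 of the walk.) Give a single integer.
vaddr = 181: l1_idx=2, l2_idx=3
L1[2] = 3; L2[3][3] = 69

Answer: 69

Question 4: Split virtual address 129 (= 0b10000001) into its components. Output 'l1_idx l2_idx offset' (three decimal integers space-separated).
Answer: 2 0 1

Derivation:
vaddr = 129 = 0b10000001
  top 2 bits -> l1_idx = 2
  next 2 bits -> l2_idx = 0
  bottom 4 bits -> offset = 1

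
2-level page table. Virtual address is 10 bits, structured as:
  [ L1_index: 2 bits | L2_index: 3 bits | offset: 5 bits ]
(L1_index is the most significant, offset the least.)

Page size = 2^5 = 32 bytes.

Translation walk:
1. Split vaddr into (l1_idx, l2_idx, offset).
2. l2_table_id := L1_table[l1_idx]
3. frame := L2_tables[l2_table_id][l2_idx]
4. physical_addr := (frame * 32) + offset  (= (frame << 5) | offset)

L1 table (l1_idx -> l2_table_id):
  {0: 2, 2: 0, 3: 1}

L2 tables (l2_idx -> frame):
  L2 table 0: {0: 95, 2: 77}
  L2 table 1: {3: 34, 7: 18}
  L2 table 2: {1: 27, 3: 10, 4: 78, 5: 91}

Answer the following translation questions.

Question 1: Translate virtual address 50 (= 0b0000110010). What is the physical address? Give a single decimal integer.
Answer: 882

Derivation:
vaddr = 50 = 0b0000110010
Split: l1_idx=0, l2_idx=1, offset=18
L1[0] = 2
L2[2][1] = 27
paddr = 27 * 32 + 18 = 882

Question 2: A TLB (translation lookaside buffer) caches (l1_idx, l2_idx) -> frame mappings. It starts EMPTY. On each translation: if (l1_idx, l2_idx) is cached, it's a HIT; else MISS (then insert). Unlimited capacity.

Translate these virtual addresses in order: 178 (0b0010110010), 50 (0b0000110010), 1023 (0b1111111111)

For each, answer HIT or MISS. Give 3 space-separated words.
vaddr=178: (0,5) not in TLB -> MISS, insert
vaddr=50: (0,1) not in TLB -> MISS, insert
vaddr=1023: (3,7) not in TLB -> MISS, insert

Answer: MISS MISS MISS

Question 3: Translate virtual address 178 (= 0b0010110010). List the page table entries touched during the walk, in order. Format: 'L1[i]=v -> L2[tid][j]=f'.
vaddr = 178 = 0b0010110010
Split: l1_idx=0, l2_idx=5, offset=18

Answer: L1[0]=2 -> L2[2][5]=91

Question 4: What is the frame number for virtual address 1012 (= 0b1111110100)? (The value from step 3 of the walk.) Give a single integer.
Answer: 18

Derivation:
vaddr = 1012: l1_idx=3, l2_idx=7
L1[3] = 1; L2[1][7] = 18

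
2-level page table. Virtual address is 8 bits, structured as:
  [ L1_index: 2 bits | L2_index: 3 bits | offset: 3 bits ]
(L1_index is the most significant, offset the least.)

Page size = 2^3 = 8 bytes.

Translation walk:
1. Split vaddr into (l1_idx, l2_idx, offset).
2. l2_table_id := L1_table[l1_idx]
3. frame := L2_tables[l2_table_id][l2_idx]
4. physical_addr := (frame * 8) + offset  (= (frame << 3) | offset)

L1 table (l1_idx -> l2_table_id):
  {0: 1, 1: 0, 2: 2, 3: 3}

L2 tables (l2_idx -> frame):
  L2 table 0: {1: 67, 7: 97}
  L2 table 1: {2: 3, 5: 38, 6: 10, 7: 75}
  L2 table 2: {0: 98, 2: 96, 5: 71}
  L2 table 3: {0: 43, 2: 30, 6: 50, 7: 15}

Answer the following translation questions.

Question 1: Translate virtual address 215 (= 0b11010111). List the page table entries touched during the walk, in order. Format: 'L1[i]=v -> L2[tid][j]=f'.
Answer: L1[3]=3 -> L2[3][2]=30

Derivation:
vaddr = 215 = 0b11010111
Split: l1_idx=3, l2_idx=2, offset=7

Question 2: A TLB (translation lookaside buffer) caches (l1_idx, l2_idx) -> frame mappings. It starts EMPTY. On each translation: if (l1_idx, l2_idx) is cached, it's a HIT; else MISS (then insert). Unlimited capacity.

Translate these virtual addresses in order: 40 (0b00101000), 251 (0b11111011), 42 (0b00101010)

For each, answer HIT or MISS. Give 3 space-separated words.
Answer: MISS MISS HIT

Derivation:
vaddr=40: (0,5) not in TLB -> MISS, insert
vaddr=251: (3,7) not in TLB -> MISS, insert
vaddr=42: (0,5) in TLB -> HIT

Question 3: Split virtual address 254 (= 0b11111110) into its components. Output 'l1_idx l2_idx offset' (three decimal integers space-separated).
Answer: 3 7 6

Derivation:
vaddr = 254 = 0b11111110
  top 2 bits -> l1_idx = 3
  next 3 bits -> l2_idx = 7
  bottom 3 bits -> offset = 6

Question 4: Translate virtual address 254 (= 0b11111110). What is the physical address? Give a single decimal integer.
vaddr = 254 = 0b11111110
Split: l1_idx=3, l2_idx=7, offset=6
L1[3] = 3
L2[3][7] = 15
paddr = 15 * 8 + 6 = 126

Answer: 126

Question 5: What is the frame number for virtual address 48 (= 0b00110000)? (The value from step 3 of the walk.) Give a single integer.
Answer: 10

Derivation:
vaddr = 48: l1_idx=0, l2_idx=6
L1[0] = 1; L2[1][6] = 10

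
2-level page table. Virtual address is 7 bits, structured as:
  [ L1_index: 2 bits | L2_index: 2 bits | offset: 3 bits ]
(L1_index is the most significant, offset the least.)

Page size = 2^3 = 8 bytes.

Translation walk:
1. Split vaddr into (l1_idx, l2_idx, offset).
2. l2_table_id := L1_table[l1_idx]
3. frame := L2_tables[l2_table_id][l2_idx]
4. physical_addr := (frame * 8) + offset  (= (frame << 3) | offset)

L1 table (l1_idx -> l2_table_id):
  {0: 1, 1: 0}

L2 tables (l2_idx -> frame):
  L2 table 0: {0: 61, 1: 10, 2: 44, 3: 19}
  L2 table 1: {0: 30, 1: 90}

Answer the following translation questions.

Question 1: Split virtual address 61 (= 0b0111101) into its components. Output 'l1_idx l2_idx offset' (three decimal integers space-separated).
Answer: 1 3 5

Derivation:
vaddr = 61 = 0b0111101
  top 2 bits -> l1_idx = 1
  next 2 bits -> l2_idx = 3
  bottom 3 bits -> offset = 5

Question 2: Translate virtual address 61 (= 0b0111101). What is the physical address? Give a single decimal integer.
vaddr = 61 = 0b0111101
Split: l1_idx=1, l2_idx=3, offset=5
L1[1] = 0
L2[0][3] = 19
paddr = 19 * 8 + 5 = 157

Answer: 157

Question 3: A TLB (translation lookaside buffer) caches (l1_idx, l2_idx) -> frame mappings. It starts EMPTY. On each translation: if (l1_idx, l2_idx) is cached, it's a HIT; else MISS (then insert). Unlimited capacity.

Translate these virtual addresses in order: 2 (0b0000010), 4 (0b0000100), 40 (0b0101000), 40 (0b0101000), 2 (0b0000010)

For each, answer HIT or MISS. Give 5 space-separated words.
vaddr=2: (0,0) not in TLB -> MISS, insert
vaddr=4: (0,0) in TLB -> HIT
vaddr=40: (1,1) not in TLB -> MISS, insert
vaddr=40: (1,1) in TLB -> HIT
vaddr=2: (0,0) in TLB -> HIT

Answer: MISS HIT MISS HIT HIT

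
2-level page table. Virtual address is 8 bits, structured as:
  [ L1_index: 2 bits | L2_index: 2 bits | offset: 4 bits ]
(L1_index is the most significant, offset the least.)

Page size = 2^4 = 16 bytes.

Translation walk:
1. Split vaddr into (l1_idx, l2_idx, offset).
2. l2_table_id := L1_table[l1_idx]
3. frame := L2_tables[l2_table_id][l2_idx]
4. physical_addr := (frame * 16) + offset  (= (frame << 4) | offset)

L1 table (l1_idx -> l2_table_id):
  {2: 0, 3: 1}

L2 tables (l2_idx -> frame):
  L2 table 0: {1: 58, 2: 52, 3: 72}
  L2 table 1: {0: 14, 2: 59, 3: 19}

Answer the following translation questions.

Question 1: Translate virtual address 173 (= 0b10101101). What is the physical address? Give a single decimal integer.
Answer: 845

Derivation:
vaddr = 173 = 0b10101101
Split: l1_idx=2, l2_idx=2, offset=13
L1[2] = 0
L2[0][2] = 52
paddr = 52 * 16 + 13 = 845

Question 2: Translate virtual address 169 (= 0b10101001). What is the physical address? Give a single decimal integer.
Answer: 841

Derivation:
vaddr = 169 = 0b10101001
Split: l1_idx=2, l2_idx=2, offset=9
L1[2] = 0
L2[0][2] = 52
paddr = 52 * 16 + 9 = 841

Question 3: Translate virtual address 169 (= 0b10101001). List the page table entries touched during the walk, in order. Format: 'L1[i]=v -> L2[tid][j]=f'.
Answer: L1[2]=0 -> L2[0][2]=52

Derivation:
vaddr = 169 = 0b10101001
Split: l1_idx=2, l2_idx=2, offset=9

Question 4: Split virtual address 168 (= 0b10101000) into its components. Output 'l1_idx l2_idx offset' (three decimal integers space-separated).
Answer: 2 2 8

Derivation:
vaddr = 168 = 0b10101000
  top 2 bits -> l1_idx = 2
  next 2 bits -> l2_idx = 2
  bottom 4 bits -> offset = 8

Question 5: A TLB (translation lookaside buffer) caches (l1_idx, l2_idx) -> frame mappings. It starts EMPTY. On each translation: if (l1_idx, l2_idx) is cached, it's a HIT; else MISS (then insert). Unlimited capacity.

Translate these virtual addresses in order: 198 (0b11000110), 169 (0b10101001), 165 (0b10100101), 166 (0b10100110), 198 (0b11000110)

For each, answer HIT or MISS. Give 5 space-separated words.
Answer: MISS MISS HIT HIT HIT

Derivation:
vaddr=198: (3,0) not in TLB -> MISS, insert
vaddr=169: (2,2) not in TLB -> MISS, insert
vaddr=165: (2,2) in TLB -> HIT
vaddr=166: (2,2) in TLB -> HIT
vaddr=198: (3,0) in TLB -> HIT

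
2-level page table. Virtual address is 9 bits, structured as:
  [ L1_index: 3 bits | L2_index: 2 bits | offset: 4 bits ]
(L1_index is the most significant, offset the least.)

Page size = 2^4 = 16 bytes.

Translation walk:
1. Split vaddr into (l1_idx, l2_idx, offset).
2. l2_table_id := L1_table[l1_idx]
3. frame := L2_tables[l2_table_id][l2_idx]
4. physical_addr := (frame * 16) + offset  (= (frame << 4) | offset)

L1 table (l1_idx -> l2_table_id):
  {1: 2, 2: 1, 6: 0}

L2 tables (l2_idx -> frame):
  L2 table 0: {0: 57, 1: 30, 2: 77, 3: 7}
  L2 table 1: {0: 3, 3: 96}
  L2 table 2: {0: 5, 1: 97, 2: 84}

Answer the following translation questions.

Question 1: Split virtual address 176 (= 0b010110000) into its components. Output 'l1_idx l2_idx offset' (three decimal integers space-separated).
Answer: 2 3 0

Derivation:
vaddr = 176 = 0b010110000
  top 3 bits -> l1_idx = 2
  next 2 bits -> l2_idx = 3
  bottom 4 bits -> offset = 0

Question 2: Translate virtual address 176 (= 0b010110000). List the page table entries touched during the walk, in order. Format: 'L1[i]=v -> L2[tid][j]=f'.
vaddr = 176 = 0b010110000
Split: l1_idx=2, l2_idx=3, offset=0

Answer: L1[2]=1 -> L2[1][3]=96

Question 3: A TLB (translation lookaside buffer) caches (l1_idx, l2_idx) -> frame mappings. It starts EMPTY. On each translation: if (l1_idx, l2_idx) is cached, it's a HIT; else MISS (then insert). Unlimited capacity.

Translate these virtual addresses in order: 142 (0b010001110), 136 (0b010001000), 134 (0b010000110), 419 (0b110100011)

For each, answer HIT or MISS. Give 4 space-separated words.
Answer: MISS HIT HIT MISS

Derivation:
vaddr=142: (2,0) not in TLB -> MISS, insert
vaddr=136: (2,0) in TLB -> HIT
vaddr=134: (2,0) in TLB -> HIT
vaddr=419: (6,2) not in TLB -> MISS, insert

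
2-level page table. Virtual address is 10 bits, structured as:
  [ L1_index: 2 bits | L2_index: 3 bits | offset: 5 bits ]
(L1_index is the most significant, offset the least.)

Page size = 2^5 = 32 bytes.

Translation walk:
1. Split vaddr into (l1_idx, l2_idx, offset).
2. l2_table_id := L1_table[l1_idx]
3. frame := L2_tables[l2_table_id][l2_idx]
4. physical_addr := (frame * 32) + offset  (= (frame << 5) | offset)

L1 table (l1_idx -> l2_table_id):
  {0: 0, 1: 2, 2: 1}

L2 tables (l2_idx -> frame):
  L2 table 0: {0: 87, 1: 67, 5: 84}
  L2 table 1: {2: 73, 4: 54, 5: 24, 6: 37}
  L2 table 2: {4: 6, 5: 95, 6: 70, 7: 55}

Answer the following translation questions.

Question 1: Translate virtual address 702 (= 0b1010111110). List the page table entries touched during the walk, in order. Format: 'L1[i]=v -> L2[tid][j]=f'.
vaddr = 702 = 0b1010111110
Split: l1_idx=2, l2_idx=5, offset=30

Answer: L1[2]=1 -> L2[1][5]=24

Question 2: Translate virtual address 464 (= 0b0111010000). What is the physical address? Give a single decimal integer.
Answer: 2256

Derivation:
vaddr = 464 = 0b0111010000
Split: l1_idx=1, l2_idx=6, offset=16
L1[1] = 2
L2[2][6] = 70
paddr = 70 * 32 + 16 = 2256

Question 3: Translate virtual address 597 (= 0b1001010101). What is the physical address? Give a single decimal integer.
vaddr = 597 = 0b1001010101
Split: l1_idx=2, l2_idx=2, offset=21
L1[2] = 1
L2[1][2] = 73
paddr = 73 * 32 + 21 = 2357

Answer: 2357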